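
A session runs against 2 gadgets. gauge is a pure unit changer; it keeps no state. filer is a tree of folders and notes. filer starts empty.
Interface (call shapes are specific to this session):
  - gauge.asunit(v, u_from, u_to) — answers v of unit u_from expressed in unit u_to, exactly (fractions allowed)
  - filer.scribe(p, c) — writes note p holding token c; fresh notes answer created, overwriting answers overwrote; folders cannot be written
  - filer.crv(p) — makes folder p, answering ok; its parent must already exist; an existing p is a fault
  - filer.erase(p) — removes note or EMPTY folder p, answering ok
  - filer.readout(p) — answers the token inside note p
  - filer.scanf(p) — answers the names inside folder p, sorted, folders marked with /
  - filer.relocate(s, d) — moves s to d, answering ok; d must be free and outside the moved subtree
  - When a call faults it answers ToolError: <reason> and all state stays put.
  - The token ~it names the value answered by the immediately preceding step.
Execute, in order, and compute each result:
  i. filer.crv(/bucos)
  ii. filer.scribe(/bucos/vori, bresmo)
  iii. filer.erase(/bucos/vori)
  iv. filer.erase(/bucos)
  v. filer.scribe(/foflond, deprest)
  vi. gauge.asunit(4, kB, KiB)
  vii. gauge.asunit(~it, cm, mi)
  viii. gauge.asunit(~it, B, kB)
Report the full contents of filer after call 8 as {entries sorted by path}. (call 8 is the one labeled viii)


-- 1. filer.crv(/bucos) ~> ok
-- 2. filer.scribe(/bucos/vori, bresmo) ~> created
-- 3. filer.erase(/bucos/vori) ~> ok
-- 4. filer.erase(/bucos) ~> ok
-- 5. filer.scribe(/foflond, deprest) ~> created
-- 6. gauge.asunit(4, kB, KiB) ~> 125/32
-- 7. gauge.asunit(~it, cm, mi) ~> 625/25749504
-- 8. gauge.asunit(~it, B, kB) ~> 5/205996032

Answer: {foflond=deprest}


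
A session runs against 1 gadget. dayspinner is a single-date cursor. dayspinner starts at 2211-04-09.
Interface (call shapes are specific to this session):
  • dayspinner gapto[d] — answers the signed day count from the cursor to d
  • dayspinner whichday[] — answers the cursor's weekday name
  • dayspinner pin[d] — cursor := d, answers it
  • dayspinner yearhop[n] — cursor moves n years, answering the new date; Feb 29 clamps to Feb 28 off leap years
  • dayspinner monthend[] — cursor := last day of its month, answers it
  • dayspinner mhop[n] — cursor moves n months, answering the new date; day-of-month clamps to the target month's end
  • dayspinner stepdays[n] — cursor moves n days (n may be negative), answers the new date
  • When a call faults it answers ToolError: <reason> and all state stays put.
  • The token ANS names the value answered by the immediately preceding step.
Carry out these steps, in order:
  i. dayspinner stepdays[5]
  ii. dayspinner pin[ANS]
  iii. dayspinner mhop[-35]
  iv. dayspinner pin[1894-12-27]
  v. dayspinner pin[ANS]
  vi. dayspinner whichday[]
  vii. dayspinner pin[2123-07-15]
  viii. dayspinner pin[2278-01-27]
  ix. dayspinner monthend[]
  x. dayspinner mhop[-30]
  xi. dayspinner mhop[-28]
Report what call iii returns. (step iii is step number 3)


Answer: 2208-05-14

Derivation:
// dayspinner stepdays(5) -> 2211-04-14
// dayspinner pin(ANS) -> 2211-04-14
// dayspinner mhop(-35) -> 2208-05-14
// dayspinner pin(1894-12-27) -> 1894-12-27
// dayspinner pin(ANS) -> 1894-12-27
// dayspinner whichday() -> Thursday
// dayspinner pin(2123-07-15) -> 2123-07-15
// dayspinner pin(2278-01-27) -> 2278-01-27
// dayspinner monthend() -> 2278-01-31
// dayspinner mhop(-30) -> 2275-07-31
// dayspinner mhop(-28) -> 2273-03-31


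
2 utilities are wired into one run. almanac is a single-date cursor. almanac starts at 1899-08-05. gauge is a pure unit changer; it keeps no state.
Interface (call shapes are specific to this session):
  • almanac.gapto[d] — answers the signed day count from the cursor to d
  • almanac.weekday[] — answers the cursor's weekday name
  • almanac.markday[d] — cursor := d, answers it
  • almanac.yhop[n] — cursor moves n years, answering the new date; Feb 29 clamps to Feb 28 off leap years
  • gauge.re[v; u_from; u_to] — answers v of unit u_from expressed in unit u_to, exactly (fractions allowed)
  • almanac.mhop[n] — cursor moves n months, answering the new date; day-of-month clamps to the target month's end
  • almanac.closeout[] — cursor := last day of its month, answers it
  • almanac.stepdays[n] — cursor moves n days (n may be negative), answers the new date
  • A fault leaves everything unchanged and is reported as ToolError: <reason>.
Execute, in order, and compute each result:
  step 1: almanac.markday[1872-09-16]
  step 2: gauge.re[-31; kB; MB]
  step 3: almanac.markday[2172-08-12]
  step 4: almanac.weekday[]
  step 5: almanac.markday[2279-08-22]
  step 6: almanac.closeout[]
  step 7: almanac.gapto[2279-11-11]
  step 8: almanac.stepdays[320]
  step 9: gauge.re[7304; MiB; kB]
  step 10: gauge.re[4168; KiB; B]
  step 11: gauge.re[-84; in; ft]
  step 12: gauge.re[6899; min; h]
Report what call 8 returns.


Answer: 2280-07-16

Derivation:
! 1. markday(d=1872-09-16) : 1872-09-16
! 2. re(v=-31, u_from=kB, u_to=MB) : -31/1000
! 3. markday(d=2172-08-12) : 2172-08-12
! 4. weekday() : Wednesday
! 5. markday(d=2279-08-22) : 2279-08-22
! 6. closeout() : 2279-08-31
! 7. gapto(d=2279-11-11) : 72
! 8. stepdays(n=320) : 2280-07-16
! 9. re(v=7304, u_from=MiB, u_to=kB) : 957349888/125
! 10. re(v=4168, u_from=KiB, u_to=B) : 4268032
! 11. re(v=-84, u_from=in, u_to=ft) : -7
! 12. re(v=6899, u_from=min, u_to=h) : 6899/60


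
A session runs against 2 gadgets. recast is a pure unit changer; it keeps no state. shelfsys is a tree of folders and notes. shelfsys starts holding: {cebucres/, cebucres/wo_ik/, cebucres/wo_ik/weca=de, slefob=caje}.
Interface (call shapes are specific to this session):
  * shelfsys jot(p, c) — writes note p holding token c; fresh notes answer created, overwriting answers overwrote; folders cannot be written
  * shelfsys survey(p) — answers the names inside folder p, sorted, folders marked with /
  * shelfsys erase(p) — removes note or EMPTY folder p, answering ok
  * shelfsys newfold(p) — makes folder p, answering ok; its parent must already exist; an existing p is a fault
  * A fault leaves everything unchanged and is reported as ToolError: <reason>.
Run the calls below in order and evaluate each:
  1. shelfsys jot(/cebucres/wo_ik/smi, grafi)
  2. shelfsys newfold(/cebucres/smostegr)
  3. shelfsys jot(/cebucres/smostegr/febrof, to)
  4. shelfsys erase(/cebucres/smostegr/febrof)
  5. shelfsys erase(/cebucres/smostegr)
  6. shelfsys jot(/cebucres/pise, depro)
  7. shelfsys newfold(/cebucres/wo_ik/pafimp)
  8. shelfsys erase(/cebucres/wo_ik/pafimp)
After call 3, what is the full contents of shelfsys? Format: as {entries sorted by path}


~$ shelfsys jot /cebucres/wo_ik/smi grafi
:: created
~$ shelfsys newfold /cebucres/smostegr
:: ok
~$ shelfsys jot /cebucres/smostegr/febrof to
:: created
~$ shelfsys erase /cebucres/smostegr/febrof
:: ok
~$ shelfsys erase /cebucres/smostegr
:: ok
~$ shelfsys jot /cebucres/pise depro
:: created
~$ shelfsys newfold /cebucres/wo_ik/pafimp
:: ok
~$ shelfsys erase /cebucres/wo_ik/pafimp
:: ok

Answer: {cebucres/, cebucres/smostegr/, cebucres/smostegr/febrof=to, cebucres/wo_ik/, cebucres/wo_ik/smi=grafi, cebucres/wo_ik/weca=de, slefob=caje}


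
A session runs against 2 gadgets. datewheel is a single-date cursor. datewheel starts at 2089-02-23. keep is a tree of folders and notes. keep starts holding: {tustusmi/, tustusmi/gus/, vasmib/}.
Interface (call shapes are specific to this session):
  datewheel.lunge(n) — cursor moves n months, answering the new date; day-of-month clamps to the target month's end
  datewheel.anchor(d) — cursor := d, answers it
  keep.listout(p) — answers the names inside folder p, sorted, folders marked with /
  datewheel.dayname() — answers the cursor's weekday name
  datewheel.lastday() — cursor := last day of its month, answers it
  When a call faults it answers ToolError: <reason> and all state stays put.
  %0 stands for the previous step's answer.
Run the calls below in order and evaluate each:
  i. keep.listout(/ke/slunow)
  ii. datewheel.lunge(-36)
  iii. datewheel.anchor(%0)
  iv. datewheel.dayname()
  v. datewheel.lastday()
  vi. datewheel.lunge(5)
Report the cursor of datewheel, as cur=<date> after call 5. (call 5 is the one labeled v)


→ keep.listout(/ke/slunow)
← ToolError: not found
→ datewheel.lunge(-36)
← 2086-02-23
→ datewheel.anchor(%0)
← 2086-02-23
→ datewheel.dayname()
← Saturday
→ datewheel.lastday()
← 2086-02-28
→ datewheel.lunge(5)
← 2086-07-28

Answer: cur=2086-02-28


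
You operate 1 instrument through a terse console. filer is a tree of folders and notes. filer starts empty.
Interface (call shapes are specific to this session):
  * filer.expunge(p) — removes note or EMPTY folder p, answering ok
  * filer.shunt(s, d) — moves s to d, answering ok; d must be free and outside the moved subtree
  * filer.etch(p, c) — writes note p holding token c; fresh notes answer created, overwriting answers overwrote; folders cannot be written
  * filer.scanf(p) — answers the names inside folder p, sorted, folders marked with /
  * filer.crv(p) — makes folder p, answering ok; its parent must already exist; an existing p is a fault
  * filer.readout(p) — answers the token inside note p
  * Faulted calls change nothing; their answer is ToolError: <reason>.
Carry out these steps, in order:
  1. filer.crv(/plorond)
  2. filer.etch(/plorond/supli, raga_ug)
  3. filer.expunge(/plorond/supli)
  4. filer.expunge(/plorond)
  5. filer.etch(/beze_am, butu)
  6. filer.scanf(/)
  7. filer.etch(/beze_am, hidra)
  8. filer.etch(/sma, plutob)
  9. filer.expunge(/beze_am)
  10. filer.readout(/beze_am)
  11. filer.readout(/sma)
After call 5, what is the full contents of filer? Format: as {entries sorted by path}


Answer: {beze_am=butu}

Derivation:
>> crv(p=/plorond)
<< ok
>> etch(p=/plorond/supli, c=raga_ug)
<< created
>> expunge(p=/plorond/supli)
<< ok
>> expunge(p=/plorond)
<< ok
>> etch(p=/beze_am, c=butu)
<< created
>> scanf(p=/)
<< [beze_am]
>> etch(p=/beze_am, c=hidra)
<< overwrote
>> etch(p=/sma, c=plutob)
<< created
>> expunge(p=/beze_am)
<< ok
>> readout(p=/beze_am)
<< ToolError: not found
>> readout(p=/sma)
<< plutob


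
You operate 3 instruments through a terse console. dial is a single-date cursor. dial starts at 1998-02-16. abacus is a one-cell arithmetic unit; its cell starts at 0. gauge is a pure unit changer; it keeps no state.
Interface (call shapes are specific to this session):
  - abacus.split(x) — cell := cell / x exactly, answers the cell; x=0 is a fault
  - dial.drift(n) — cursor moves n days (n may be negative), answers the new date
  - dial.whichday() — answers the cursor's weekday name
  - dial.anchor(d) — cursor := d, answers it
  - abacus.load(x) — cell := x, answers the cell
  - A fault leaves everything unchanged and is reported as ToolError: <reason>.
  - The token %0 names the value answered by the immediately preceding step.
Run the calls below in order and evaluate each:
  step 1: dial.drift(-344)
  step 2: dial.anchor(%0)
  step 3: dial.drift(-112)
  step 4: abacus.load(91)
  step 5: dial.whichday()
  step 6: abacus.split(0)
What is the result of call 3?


Answer: 1996-11-17

Derivation:
% 1. drift(n: -344) ~> 1997-03-09
% 2. anchor(d: %0) ~> 1997-03-09
% 3. drift(n: -112) ~> 1996-11-17
% 4. load(x: 91) ~> 91
% 5. whichday() ~> Sunday
% 6. split(x: 0) ~> ToolError: division by zero


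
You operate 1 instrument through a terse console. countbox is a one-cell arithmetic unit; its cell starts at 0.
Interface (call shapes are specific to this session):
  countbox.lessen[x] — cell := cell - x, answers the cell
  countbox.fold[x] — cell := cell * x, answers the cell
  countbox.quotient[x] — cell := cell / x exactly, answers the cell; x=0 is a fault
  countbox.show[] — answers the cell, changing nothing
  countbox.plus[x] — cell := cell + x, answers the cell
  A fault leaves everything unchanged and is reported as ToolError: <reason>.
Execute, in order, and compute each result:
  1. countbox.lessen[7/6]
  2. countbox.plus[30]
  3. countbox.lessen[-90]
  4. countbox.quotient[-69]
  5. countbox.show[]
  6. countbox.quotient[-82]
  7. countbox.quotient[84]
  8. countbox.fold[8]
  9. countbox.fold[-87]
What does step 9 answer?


Answer: -899/5166

Derivation:
Do: lessen[x→7/6]
See: -7/6
Do: plus[x→30]
See: 173/6
Do: lessen[x→-90]
See: 713/6
Do: quotient[x→-69]
See: -31/18
Do: show[]
See: -31/18
Do: quotient[x→-82]
See: 31/1476
Do: quotient[x→84]
See: 31/123984
Do: fold[x→8]
See: 31/15498
Do: fold[x→-87]
See: -899/5166


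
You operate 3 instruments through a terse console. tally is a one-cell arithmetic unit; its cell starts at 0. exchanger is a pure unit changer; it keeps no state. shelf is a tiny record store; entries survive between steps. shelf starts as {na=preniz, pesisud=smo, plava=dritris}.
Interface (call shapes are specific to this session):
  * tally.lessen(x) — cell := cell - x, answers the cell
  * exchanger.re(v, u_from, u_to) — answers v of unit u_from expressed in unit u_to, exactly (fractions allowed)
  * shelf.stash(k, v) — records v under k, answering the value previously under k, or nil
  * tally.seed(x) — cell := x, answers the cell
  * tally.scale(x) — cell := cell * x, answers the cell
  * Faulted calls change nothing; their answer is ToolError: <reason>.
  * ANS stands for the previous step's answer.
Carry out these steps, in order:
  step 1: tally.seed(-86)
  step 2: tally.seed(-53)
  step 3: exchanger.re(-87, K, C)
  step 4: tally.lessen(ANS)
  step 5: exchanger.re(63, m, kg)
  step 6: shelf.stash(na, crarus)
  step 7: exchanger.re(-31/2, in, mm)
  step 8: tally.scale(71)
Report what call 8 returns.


Answer: 436153/20

Derivation:
Using tally.seed on x: -86, which returns -86.
I try tally.seed on x: -53: -53.
I run exchanger.re on v: -87, u_from: K, u_to: C, — result: -7203/20.
Calling tally.lessen on x: ANS: 6143/20.
I use exchanger.re on v: 63, u_from: m, u_to: kg, yielding ToolError: incompatible units.
Now I run shelf.stash on k: na, v: crarus, → preniz.
Calling exchanger.re on v: -31/2, u_from: in, u_to: mm, and get -3937/10.
I try tally.scale on x: 71, which returns 436153/20.


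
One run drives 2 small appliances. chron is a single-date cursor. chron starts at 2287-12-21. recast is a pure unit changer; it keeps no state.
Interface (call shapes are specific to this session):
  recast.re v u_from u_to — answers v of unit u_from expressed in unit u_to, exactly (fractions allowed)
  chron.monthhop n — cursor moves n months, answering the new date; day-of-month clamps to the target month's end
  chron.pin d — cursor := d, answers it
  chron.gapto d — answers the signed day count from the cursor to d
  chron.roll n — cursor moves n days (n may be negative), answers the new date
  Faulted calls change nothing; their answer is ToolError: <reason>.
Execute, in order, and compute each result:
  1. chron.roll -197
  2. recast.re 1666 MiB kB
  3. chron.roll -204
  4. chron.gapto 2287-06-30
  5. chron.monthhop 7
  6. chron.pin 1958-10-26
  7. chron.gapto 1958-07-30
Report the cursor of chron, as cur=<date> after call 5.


Answer: cur=2287-06-15

Derivation:
-> roll(n='-197')
<- 2287-06-07
-> re(v='1666', u_from='MiB', u_to='kB')
<- 218365952/125
-> roll(n='-204')
<- 2286-11-15
-> gapto(d='2287-06-30')
<- 227
-> monthhop(n='7')
<- 2287-06-15
-> pin(d='1958-10-26')
<- 1958-10-26
-> gapto(d='1958-07-30')
<- -88


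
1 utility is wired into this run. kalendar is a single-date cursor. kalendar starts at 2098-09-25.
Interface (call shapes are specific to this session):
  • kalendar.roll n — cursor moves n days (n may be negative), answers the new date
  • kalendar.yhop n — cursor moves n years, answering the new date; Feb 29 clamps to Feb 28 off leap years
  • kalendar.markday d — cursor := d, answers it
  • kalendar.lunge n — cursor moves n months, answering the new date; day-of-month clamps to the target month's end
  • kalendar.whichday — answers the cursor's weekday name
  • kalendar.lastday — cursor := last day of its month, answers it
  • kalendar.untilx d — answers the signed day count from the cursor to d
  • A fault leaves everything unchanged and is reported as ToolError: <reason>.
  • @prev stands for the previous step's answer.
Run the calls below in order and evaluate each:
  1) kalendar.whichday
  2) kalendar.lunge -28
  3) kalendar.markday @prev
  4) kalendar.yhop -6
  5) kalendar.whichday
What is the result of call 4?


Answer: 2090-05-25

Derivation:
Do: kalendar.whichday[]
See: Thursday
Do: kalendar.lunge[n→-28]
See: 2096-05-25
Do: kalendar.markday[d→@prev]
See: 2096-05-25
Do: kalendar.yhop[n→-6]
See: 2090-05-25
Do: kalendar.whichday[]
See: Thursday


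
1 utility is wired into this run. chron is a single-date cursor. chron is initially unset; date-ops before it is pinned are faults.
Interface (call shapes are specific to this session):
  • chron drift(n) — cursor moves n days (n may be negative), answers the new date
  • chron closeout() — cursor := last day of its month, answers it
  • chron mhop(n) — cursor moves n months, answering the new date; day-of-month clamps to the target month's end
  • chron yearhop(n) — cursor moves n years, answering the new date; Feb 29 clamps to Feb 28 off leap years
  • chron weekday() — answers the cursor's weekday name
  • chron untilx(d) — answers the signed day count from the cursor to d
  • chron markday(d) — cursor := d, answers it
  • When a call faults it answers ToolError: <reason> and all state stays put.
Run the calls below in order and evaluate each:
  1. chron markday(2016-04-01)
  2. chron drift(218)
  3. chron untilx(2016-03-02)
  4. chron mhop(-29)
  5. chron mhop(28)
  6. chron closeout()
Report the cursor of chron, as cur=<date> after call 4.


Answer: cur=2014-06-05

Derivation:
Invoking chron markday with d='2016-04-01', yielding 2016-04-01.
I use chron drift with n='218', yielding 2016-11-05.
I call chron untilx with d='2016-03-02', → -248.
Using chron mhop with n='-29': 2014-06-05.
Calling chron mhop with n='28', → 2016-10-05.
Using chron closeout(), which returns 2016-10-31.


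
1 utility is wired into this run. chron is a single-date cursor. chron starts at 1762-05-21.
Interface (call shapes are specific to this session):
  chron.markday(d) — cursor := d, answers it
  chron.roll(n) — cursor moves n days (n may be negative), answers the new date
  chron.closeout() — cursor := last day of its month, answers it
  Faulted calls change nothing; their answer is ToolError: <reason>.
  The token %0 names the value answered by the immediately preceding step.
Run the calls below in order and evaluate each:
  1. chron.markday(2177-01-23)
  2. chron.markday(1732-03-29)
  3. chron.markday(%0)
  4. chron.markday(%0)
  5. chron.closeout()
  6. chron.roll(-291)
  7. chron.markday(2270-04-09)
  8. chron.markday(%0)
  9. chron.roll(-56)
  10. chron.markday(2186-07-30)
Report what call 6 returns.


==> markday(d=2177-01-23)
<== 2177-01-23
==> markday(d=1732-03-29)
<== 1732-03-29
==> markday(d=%0)
<== 1732-03-29
==> markday(d=%0)
<== 1732-03-29
==> closeout()
<== 1732-03-31
==> roll(n=-291)
<== 1731-06-14
==> markday(d=2270-04-09)
<== 2270-04-09
==> markday(d=%0)
<== 2270-04-09
==> roll(n=-56)
<== 2270-02-12
==> markday(d=2186-07-30)
<== 2186-07-30

Answer: 1731-06-14


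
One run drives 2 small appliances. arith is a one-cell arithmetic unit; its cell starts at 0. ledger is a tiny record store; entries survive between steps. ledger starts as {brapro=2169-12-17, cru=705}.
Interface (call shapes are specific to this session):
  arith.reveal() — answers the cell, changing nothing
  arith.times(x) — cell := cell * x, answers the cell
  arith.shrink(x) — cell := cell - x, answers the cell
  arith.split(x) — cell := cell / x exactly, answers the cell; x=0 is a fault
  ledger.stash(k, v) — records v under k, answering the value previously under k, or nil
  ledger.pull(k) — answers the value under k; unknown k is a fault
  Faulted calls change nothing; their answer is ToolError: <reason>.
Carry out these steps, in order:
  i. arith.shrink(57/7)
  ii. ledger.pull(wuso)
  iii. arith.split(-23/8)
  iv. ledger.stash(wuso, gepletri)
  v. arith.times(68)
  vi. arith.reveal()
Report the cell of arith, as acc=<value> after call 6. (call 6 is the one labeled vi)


Then arith.shrink with 57/7, and see -57/7.
I call ledger.pull with wuso: ToolError: no such key wuso.
Calling arith.split with -23/8: 456/161.
I call ledger.stash with wuso, gepletri, and get nil.
Then arith.times with 68: 31008/161.
I call arith.reveal, yielding 31008/161.

Answer: acc=31008/161


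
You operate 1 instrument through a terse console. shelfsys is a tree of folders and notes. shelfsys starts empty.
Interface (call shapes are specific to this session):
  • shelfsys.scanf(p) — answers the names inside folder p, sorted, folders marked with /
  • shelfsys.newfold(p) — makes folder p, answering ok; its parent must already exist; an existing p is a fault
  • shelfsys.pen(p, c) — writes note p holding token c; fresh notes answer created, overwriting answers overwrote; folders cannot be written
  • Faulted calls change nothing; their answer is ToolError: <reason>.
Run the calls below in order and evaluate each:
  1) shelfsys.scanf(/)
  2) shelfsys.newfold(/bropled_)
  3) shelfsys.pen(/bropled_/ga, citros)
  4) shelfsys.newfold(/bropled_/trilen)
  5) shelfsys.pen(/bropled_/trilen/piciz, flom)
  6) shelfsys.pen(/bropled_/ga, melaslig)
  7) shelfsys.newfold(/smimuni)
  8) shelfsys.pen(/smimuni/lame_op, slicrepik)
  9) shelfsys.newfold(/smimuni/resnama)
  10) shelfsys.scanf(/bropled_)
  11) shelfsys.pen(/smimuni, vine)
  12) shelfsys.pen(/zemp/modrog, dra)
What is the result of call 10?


Answer: [ga, trilen/]

Derivation:
Do: shelfsys.scanf[/]
See: []
Do: shelfsys.newfold[/bropled_]
See: ok
Do: shelfsys.pen[/bropled_/ga; citros]
See: created
Do: shelfsys.newfold[/bropled_/trilen]
See: ok
Do: shelfsys.pen[/bropled_/trilen/piciz; flom]
See: created
Do: shelfsys.pen[/bropled_/ga; melaslig]
See: overwrote
Do: shelfsys.newfold[/smimuni]
See: ok
Do: shelfsys.pen[/smimuni/lame_op; slicrepik]
See: created
Do: shelfsys.newfold[/smimuni/resnama]
See: ok
Do: shelfsys.scanf[/bropled_]
See: [ga, trilen/]
Do: shelfsys.pen[/smimuni; vine]
See: ToolError: is a directory
Do: shelfsys.pen[/zemp/modrog; dra]
See: ToolError: no parent


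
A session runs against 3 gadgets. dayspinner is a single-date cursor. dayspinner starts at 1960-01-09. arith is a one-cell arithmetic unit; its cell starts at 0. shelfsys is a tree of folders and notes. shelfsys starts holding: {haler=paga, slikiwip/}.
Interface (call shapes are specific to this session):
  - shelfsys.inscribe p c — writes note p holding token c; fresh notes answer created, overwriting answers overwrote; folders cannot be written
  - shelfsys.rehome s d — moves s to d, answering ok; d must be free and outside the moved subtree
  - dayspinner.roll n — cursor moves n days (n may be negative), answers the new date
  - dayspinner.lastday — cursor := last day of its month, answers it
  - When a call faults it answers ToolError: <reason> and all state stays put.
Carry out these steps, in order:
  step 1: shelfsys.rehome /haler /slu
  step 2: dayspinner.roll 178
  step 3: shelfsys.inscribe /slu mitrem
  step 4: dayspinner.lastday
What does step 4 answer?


Answer: 1960-07-31

Derivation:
Act: shelfsys.rehome[/haler; /slu]
Obs: ok
Act: dayspinner.roll[178]
Obs: 1960-07-05
Act: shelfsys.inscribe[/slu; mitrem]
Obs: overwrote
Act: dayspinner.lastday[]
Obs: 1960-07-31


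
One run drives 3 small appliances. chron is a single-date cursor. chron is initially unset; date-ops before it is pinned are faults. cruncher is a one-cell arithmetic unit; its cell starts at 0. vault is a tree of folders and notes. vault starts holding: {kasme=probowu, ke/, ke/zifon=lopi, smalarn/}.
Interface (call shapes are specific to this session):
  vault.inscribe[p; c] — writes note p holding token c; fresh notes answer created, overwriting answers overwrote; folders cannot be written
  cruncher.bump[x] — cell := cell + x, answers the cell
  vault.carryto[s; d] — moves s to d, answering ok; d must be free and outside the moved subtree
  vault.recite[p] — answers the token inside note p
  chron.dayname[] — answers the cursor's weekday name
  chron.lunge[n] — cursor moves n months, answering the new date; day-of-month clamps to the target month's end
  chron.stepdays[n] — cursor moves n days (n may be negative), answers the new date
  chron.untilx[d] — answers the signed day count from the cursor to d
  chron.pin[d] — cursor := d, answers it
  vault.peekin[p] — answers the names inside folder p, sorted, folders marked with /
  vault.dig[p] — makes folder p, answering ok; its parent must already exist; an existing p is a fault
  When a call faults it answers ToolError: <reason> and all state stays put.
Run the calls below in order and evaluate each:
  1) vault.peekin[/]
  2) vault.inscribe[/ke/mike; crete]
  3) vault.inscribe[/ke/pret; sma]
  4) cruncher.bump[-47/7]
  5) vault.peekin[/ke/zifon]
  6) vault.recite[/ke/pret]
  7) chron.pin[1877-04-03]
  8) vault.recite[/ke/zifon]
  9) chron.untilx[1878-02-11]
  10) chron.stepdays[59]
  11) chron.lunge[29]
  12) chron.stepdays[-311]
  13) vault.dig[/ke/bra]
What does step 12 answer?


CALL vault.peekin[p: /]
RET  [kasme, ke/, smalarn/]
CALL vault.inscribe[p: /ke/mike; c: crete]
RET  created
CALL vault.inscribe[p: /ke/pret; c: sma]
RET  created
CALL cruncher.bump[x: -47/7]
RET  -47/7
CALL vault.peekin[p: /ke/zifon]
RET  ToolError: not a directory
CALL vault.recite[p: /ke/pret]
RET  sma
CALL chron.pin[d: 1877-04-03]
RET  1877-04-03
CALL vault.recite[p: /ke/zifon]
RET  lopi
CALL chron.untilx[d: 1878-02-11]
RET  314
CALL chron.stepdays[n: 59]
RET  1877-06-01
CALL chron.lunge[n: 29]
RET  1879-11-01
CALL chron.stepdays[n: -311]
RET  1878-12-25
CALL vault.dig[p: /ke/bra]
RET  ok

Answer: 1878-12-25


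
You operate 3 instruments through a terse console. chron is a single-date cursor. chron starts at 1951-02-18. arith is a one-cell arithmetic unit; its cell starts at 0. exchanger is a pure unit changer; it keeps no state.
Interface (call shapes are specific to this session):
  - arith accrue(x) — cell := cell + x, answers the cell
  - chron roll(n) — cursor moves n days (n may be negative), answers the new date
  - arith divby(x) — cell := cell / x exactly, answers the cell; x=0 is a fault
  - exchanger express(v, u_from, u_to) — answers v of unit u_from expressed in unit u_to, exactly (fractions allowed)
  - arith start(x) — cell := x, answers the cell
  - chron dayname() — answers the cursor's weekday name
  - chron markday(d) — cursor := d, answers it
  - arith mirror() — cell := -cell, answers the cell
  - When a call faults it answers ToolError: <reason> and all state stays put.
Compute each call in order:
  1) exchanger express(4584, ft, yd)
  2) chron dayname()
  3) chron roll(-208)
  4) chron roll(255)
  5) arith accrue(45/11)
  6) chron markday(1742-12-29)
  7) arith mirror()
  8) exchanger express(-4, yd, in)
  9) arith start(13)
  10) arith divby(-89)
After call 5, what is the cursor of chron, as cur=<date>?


$ exchanger express v=4584 u_from=ft u_to=yd
:: 1528
$ chron dayname
:: Sunday
$ chron roll n=-208
:: 1950-07-25
$ chron roll n=255
:: 1951-04-06
$ arith accrue x=45/11
:: 45/11
$ chron markday d=1742-12-29
:: 1742-12-29
$ arith mirror
:: -45/11
$ exchanger express v=-4 u_from=yd u_to=in
:: -144
$ arith start x=13
:: 13
$ arith divby x=-89
:: -13/89

Answer: cur=1951-04-06


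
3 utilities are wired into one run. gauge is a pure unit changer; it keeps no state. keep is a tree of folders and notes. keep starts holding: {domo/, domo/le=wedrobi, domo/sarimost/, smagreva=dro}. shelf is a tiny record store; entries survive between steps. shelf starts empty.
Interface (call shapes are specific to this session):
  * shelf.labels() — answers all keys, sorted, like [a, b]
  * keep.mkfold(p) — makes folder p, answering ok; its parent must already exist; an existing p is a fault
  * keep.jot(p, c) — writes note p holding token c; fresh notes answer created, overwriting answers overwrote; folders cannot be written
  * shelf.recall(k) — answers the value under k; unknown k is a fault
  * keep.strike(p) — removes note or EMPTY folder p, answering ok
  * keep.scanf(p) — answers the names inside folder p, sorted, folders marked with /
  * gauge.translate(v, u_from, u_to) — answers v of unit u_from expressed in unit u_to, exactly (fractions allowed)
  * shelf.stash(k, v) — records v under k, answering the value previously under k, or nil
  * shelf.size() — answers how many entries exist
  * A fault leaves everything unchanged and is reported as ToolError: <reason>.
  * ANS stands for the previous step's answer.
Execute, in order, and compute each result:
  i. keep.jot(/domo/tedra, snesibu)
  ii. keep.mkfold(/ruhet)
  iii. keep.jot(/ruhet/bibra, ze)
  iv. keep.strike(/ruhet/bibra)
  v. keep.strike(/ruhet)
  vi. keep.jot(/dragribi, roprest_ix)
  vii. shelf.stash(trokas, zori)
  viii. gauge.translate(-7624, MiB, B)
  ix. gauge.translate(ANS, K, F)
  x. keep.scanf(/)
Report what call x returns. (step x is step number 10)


Answer: [domo/, dragribi, smagreva]

Derivation:
CALL keep.jot[p='/domo/tedra'; c='snesibu']
RET  created
CALL keep.mkfold[p='/ruhet']
RET  ok
CALL keep.jot[p='/ruhet/bibra'; c='ze']
RET  created
CALL keep.strike[p='/ruhet/bibra']
RET  ok
CALL keep.strike[p='/ruhet']
RET  ok
CALL keep.jot[p='/dragribi'; c='roprest_ix']
RET  created
CALL shelf.stash[k='trokas'; v='zori']
RET  nil
CALL gauge.translate[v='-7624'; u_from='MiB'; u_to='B']
RET  -7994343424
CALL gauge.translate[v='ANS'; u_from='K'; u_to='F']
RET  -1438981862287/100
CALL keep.scanf[p='/']
RET  [domo/, dragribi, smagreva]


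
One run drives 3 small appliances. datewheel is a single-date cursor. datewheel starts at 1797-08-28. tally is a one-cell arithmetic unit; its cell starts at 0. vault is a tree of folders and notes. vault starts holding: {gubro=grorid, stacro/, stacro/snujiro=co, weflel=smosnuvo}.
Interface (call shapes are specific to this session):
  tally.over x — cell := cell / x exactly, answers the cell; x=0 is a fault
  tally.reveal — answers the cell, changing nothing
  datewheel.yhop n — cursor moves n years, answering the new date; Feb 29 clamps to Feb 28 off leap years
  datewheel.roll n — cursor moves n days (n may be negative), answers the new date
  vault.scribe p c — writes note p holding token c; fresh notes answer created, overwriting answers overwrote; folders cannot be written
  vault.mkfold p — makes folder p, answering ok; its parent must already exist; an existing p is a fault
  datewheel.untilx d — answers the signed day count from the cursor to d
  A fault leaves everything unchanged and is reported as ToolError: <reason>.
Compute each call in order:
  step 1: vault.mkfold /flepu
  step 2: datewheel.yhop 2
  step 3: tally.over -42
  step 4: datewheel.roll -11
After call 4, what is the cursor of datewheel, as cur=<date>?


==> mkfold(/flepu)
<== ok
==> yhop(2)
<== 1799-08-28
==> over(-42)
<== 0
==> roll(-11)
<== 1799-08-17

Answer: cur=1799-08-17


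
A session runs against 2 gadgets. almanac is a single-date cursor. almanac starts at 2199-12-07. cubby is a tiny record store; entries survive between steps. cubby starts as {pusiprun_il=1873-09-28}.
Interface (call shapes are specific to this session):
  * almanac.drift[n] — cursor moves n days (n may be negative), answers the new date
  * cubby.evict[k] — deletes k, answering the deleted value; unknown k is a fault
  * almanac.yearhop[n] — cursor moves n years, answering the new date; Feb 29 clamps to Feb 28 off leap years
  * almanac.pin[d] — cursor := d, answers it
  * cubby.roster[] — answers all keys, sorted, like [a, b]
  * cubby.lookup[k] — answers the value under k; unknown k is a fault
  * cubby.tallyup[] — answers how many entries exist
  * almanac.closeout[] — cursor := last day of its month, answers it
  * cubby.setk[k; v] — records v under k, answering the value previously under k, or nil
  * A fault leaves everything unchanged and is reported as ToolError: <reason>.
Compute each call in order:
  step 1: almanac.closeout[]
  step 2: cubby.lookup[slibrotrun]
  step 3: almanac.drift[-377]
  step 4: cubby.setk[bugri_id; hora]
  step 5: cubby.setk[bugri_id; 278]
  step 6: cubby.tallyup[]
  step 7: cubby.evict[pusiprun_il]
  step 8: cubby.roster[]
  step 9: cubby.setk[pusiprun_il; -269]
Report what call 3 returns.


Answer: 2198-12-19

Derivation:
$ closeout
  2199-12-31
$ lookup slibrotrun
  ToolError: no such key slibrotrun
$ drift -377
  2198-12-19
$ setk bugri_id hora
  nil
$ setk bugri_id 278
  hora
$ tallyup
  2
$ evict pusiprun_il
  1873-09-28
$ roster
  [bugri_id]
$ setk pusiprun_il -269
  nil


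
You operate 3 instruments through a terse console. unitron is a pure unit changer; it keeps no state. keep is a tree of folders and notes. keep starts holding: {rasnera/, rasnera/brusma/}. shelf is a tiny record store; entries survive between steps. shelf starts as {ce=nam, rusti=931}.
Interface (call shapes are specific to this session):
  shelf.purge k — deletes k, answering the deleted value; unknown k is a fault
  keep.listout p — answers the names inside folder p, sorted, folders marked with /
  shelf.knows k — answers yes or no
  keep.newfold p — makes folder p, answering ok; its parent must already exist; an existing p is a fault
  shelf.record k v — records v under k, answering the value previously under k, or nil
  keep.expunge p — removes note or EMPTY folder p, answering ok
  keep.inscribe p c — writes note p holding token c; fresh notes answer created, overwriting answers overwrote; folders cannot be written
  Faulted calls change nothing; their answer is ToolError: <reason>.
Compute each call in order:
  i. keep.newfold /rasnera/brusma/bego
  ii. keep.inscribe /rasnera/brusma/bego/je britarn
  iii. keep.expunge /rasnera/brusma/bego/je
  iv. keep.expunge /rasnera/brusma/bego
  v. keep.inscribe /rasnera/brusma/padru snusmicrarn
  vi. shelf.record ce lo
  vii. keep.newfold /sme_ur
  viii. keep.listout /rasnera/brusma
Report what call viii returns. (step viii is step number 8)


Answer: [padru]

Derivation:
Do: keep.newfold[p: /rasnera/brusma/bego]
See: ok
Do: keep.inscribe[p: /rasnera/brusma/bego/je; c: britarn]
See: created
Do: keep.expunge[p: /rasnera/brusma/bego/je]
See: ok
Do: keep.expunge[p: /rasnera/brusma/bego]
See: ok
Do: keep.inscribe[p: /rasnera/brusma/padru; c: snusmicrarn]
See: created
Do: shelf.record[k: ce; v: lo]
See: nam
Do: keep.newfold[p: /sme_ur]
See: ok
Do: keep.listout[p: /rasnera/brusma]
See: [padru]


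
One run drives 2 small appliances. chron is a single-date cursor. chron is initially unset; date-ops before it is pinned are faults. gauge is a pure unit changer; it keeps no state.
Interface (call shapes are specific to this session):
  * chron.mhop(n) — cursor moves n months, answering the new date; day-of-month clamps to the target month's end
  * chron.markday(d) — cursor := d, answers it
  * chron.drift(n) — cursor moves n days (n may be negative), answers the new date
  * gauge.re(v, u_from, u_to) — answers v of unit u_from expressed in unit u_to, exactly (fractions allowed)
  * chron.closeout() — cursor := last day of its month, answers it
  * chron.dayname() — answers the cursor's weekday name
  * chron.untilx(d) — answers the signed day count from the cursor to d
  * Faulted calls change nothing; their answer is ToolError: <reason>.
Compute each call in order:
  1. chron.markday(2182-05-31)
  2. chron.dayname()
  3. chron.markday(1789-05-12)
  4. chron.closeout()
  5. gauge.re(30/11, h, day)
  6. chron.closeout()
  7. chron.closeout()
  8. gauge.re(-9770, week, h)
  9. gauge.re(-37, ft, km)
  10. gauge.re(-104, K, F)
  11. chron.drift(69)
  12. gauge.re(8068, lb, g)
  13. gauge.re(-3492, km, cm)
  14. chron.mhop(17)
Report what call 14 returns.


Answer: 1791-01-08

Derivation:
==> markday(d=2182-05-31)
<== 2182-05-31
==> dayname()
<== Friday
==> markday(d=1789-05-12)
<== 1789-05-12
==> closeout()
<== 1789-05-31
==> re(v=30/11, u_from=h, u_to=day)
<== 5/44
==> closeout()
<== 1789-05-31
==> closeout()
<== 1789-05-31
==> re(v=-9770, u_from=week, u_to=h)
<== -1641360
==> re(v=-37, u_from=ft, u_to=km)
<== -14097/1250000
==> re(v=-104, u_from=K, u_to=F)
<== -64687/100
==> drift(n=69)
<== 1789-08-08
==> re(v=8068, u_from=lb, u_to=g)
<== 91489581029/25000
==> re(v=-3492, u_from=km, u_to=cm)
<== -349200000
==> mhop(n=17)
<== 1791-01-08


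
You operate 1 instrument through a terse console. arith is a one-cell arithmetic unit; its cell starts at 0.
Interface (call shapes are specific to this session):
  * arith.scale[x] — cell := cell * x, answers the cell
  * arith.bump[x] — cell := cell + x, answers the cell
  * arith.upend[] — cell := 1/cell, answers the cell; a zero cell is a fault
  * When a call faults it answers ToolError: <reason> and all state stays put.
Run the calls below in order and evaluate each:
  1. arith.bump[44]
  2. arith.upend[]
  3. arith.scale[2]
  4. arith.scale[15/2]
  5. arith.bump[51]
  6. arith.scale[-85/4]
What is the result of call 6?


Answer: -192015/176

Derivation:
-> arith.bump(x='44')
<- 44
-> arith.upend()
<- 1/44
-> arith.scale(x='2')
<- 1/22
-> arith.scale(x='15/2')
<- 15/44
-> arith.bump(x='51')
<- 2259/44
-> arith.scale(x='-85/4')
<- -192015/176


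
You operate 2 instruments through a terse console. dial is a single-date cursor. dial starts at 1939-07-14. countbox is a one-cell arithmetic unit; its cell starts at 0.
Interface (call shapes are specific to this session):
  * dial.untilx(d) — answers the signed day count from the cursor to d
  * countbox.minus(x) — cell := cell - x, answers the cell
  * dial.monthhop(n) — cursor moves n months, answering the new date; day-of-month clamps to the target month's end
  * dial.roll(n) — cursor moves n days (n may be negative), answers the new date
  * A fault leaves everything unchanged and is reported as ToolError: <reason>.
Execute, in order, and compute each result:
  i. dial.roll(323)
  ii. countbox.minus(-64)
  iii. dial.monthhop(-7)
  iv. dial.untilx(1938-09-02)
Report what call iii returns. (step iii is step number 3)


# dial.roll(n→323) ~> 1940-06-01
# countbox.minus(x→-64) ~> 64
# dial.monthhop(n→-7) ~> 1939-11-01
# dial.untilx(d→1938-09-02) ~> -425

Answer: 1939-11-01


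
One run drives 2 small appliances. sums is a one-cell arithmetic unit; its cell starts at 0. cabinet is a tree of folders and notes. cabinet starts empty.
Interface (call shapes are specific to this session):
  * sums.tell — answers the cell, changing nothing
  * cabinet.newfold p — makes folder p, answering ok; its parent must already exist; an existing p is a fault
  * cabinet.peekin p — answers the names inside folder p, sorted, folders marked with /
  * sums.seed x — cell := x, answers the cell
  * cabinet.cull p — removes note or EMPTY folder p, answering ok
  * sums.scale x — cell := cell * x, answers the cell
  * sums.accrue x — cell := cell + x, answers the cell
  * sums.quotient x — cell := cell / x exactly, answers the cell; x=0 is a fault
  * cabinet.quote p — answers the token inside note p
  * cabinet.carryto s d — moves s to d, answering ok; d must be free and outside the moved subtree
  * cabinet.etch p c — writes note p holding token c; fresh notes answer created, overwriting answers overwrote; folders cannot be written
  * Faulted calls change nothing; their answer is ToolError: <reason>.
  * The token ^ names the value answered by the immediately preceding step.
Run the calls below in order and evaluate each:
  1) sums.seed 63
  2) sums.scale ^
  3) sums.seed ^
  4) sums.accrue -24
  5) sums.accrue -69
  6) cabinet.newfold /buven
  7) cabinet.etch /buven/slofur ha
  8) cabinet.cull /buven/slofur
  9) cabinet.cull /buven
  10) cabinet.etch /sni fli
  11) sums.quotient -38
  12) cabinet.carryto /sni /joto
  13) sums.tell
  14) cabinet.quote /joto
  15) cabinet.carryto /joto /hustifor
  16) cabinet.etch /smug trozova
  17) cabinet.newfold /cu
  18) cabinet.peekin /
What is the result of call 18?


Answer: [cu/, hustifor, smug]

Derivation:
Now I run sums.seed passing x=63, and get 63.
Next I call sums.scale passing x=^, yielding 3969.
Using sums.seed passing x=^: 3969.
Next I call sums.accrue passing x=-24, and see 3945.
Next I call sums.accrue passing x=-69, and see 3876.
Calling cabinet.newfold passing p=/buven, and observe ok.
Invoking cabinet.etch passing p=/buven/slofur, c=ha, — result: created.
Calling cabinet.cull passing p=/buven/slofur, giving ok.
Now I run cabinet.cull passing p=/buven, and see ok.
Next I call cabinet.etch passing p=/sni, c=fli, giving created.
Next I call sums.quotient passing x=-38, — result: -102.
Using cabinet.carryto passing s=/sni, d=/joto, and observe ok.
Then sums.tell: -102.
I run cabinet.quote passing p=/joto, — result: fli.
I invoke cabinet.carryto passing s=/joto, d=/hustifor, → ok.
Then cabinet.etch passing p=/smug, c=trozova, and observe created.
Then cabinet.newfold passing p=/cu, → ok.
I call cabinet.peekin passing p=/: [cu/, hustifor, smug].
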